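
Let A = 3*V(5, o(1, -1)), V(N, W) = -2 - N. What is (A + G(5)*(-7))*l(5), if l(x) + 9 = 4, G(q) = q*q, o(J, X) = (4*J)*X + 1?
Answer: 980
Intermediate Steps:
o(J, X) = 1 + 4*J*X (o(J, X) = 4*J*X + 1 = 1 + 4*J*X)
G(q) = q**2
l(x) = -5 (l(x) = -9 + 4 = -5)
A = -21 (A = 3*(-2 - 1*5) = 3*(-2 - 5) = 3*(-7) = -21)
(A + G(5)*(-7))*l(5) = (-21 + 5**2*(-7))*(-5) = (-21 + 25*(-7))*(-5) = (-21 - 175)*(-5) = -196*(-5) = 980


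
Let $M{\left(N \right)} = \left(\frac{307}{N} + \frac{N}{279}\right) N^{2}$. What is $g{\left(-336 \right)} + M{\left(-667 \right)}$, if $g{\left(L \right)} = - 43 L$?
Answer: $- \frac{349840522}{279} \approx -1.2539 \cdot 10^{6}$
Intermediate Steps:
$M{\left(N \right)} = N^{2} \left(\frac{307}{N} + \frac{N}{279}\right)$ ($M{\left(N \right)} = \left(\frac{307}{N} + N \frac{1}{279}\right) N^{2} = \left(\frac{307}{N} + \frac{N}{279}\right) N^{2} = N^{2} \left(\frac{307}{N} + \frac{N}{279}\right)$)
$g{\left(-336 \right)} + M{\left(-667 \right)} = \left(-43\right) \left(-336\right) + \frac{1}{279} \left(-667\right) \left(85653 + \left(-667\right)^{2}\right) = 14448 + \frac{1}{279} \left(-667\right) \left(85653 + 444889\right) = 14448 + \frac{1}{279} \left(-667\right) 530542 = 14448 - \frac{353871514}{279} = - \frac{349840522}{279}$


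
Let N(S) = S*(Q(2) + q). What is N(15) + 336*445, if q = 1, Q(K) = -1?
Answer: 149520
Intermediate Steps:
N(S) = 0 (N(S) = S*(-1 + 1) = S*0 = 0)
N(15) + 336*445 = 0 + 336*445 = 0 + 149520 = 149520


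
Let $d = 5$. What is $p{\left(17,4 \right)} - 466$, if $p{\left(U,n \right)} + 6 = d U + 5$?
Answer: $-382$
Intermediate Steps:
$p{\left(U,n \right)} = -1 + 5 U$ ($p{\left(U,n \right)} = -6 + \left(5 U + 5\right) = -6 + \left(5 + 5 U\right) = -1 + 5 U$)
$p{\left(17,4 \right)} - 466 = \left(-1 + 5 \cdot 17\right) - 466 = \left(-1 + 85\right) - 466 = 84 - 466 = -382$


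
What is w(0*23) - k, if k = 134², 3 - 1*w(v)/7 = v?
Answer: -17935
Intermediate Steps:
w(v) = 21 - 7*v
k = 17956
w(0*23) - k = (21 - 0*23) - 1*17956 = (21 - 7*0) - 17956 = (21 + 0) - 17956 = 21 - 17956 = -17935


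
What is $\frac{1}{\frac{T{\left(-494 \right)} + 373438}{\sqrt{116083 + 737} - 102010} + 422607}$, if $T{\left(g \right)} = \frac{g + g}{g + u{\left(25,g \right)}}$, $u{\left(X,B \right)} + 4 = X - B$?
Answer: $\frac{8815144850550633}{3725309653095718588801} + \frac{49399623 \sqrt{3245}}{40978406184052904476811} \approx 2.3663 \cdot 10^{-6}$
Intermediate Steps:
$u{\left(X,B \right)} = -4 + X - B$ ($u{\left(X,B \right)} = -4 - \left(B - X\right) = -4 + X - B$)
$T{\left(g \right)} = \frac{2 g}{21}$ ($T{\left(g \right)} = \frac{g + g}{g - \left(-21 + g\right)} = \frac{2 g}{g - \left(-21 + g\right)} = \frac{2 g}{21}$)
$\frac{1}{\frac{T{\left(-494 \right)} + 373438}{\sqrt{116083 + 737} - 102010} + 422607} = \frac{1}{\frac{\frac{2}{21} \left(-494\right) + 373438}{\sqrt{116083 + 737} - 102010} + 422607} = \frac{1}{\frac{- \frac{988}{21} + 373438}{\sqrt{116820} - 102010} + 422607} = \frac{1}{\frac{7841210}{21 \left(6 \sqrt{3245} - 102010\right)} + 422607} = \frac{1}{\frac{7841210}{21 \left(-102010 + 6 \sqrt{3245}\right)} + 422607} = \frac{1}{422607 + \frac{7841210}{21 \left(-102010 + 6 \sqrt{3245}\right)}}$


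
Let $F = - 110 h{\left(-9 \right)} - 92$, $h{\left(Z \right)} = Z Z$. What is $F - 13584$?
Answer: $-22586$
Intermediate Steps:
$h{\left(Z \right)} = Z^{2}$
$F = -9002$ ($F = - 110 \left(-9\right)^{2} - 92 = \left(-110\right) 81 - 92 = -8910 - 92 = -9002$)
$F - 13584 = -9002 - 13584 = -22586$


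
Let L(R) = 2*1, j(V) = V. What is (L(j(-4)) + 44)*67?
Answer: 3082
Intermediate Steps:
L(R) = 2
(L(j(-4)) + 44)*67 = (2 + 44)*67 = 46*67 = 3082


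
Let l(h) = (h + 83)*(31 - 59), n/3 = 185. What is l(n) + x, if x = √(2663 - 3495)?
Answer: -17864 + 8*I*√13 ≈ -17864.0 + 28.844*I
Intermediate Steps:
n = 555 (n = 3*185 = 555)
l(h) = -2324 - 28*h (l(h) = (83 + h)*(-28) = -2324 - 28*h)
x = 8*I*√13 (x = √(-832) = 8*I*√13 ≈ 28.844*I)
l(n) + x = (-2324 - 28*555) + 8*I*√13 = (-2324 - 15540) + 8*I*√13 = -17864 + 8*I*√13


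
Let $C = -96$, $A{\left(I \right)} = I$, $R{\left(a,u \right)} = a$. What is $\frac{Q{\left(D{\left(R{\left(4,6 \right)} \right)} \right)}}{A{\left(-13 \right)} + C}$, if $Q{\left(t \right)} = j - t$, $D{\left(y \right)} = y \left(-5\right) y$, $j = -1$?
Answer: $- \frac{79}{109} \approx -0.72477$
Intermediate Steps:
$D{\left(y \right)} = - 5 y^{2}$ ($D{\left(y \right)} = - 5 y y = - 5 y^{2}$)
$Q{\left(t \right)} = -1 - t$
$\frac{Q{\left(D{\left(R{\left(4,6 \right)} \right)} \right)}}{A{\left(-13 \right)} + C} = \frac{-1 - - 5 \cdot 4^{2}}{-13 - 96} = \frac{-1 - \left(-5\right) 16}{-109} = - \frac{-1 - -80}{109} = - \frac{-1 + 80}{109} = \left(- \frac{1}{109}\right) 79 = - \frac{79}{109}$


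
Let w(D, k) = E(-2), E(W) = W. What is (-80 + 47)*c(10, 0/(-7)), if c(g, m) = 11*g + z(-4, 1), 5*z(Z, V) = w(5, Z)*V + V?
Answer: -18117/5 ≈ -3623.4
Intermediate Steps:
w(D, k) = -2
z(Z, V) = -V/5 (z(Z, V) = (-2*V + V)/5 = (-V)/5 = -V/5)
c(g, m) = -⅕ + 11*g (c(g, m) = 11*g - ⅕*1 = 11*g - ⅕ = -⅕ + 11*g)
(-80 + 47)*c(10, 0/(-7)) = (-80 + 47)*(-⅕ + 11*10) = -33*(-⅕ + 110) = -33*549/5 = -18117/5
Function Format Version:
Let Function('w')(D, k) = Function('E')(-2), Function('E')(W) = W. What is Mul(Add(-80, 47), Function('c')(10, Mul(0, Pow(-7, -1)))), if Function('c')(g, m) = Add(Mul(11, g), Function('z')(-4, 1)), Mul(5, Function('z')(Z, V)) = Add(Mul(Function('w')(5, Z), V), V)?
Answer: Rational(-18117, 5) ≈ -3623.4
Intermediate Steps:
Function('w')(D, k) = -2
Function('z')(Z, V) = Mul(Rational(-1, 5), V) (Function('z')(Z, V) = Mul(Rational(1, 5), Add(Mul(-2, V), V)) = Mul(Rational(1, 5), Mul(-1, V)) = Mul(Rational(-1, 5), V))
Function('c')(g, m) = Add(Rational(-1, 5), Mul(11, g)) (Function('c')(g, m) = Add(Mul(11, g), Mul(Rational(-1, 5), 1)) = Add(Mul(11, g), Rational(-1, 5)) = Add(Rational(-1, 5), Mul(11, g)))
Mul(Add(-80, 47), Function('c')(10, Mul(0, Pow(-7, -1)))) = Mul(Add(-80, 47), Add(Rational(-1, 5), Mul(11, 10))) = Mul(-33, Add(Rational(-1, 5), 110)) = Mul(-33, Rational(549, 5)) = Rational(-18117, 5)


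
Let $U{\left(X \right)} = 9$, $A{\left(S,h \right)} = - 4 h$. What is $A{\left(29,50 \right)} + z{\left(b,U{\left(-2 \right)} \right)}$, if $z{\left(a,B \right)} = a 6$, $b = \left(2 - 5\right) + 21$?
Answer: $-92$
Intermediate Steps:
$b = 18$ ($b = -3 + 21 = 18$)
$z{\left(a,B \right)} = 6 a$
$A{\left(29,50 \right)} + z{\left(b,U{\left(-2 \right)} \right)} = \left(-4\right) 50 + 6 \cdot 18 = -200 + 108 = -92$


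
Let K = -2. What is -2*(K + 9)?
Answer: -14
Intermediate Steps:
-2*(K + 9) = -2*(-2 + 9) = -2*7 = -14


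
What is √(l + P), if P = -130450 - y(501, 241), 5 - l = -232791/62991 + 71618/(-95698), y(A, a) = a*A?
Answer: 8*I*√440175119893494346571/334895151 ≈ 501.18*I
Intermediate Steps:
y(A, a) = A*a
l = 9488247691/1004685453 (l = 5 - (-232791/62991 + 71618/(-95698)) = 5 - (-232791*1/62991 + 71618*(-1/95698)) = 5 - (-77597/20997 - 35809/47849) = 5 - 1*(-4464820426/1004685453) = 5 + 4464820426/1004685453 = 9488247691/1004685453 ≈ 9.4440)
P = -251191 (P = -130450 - 501*241 = -130450 - 1*120741 = -130450 - 120741 = -251191)
√(l + P) = √(9488247691/1004685453 - 251191) = √(-252358455376832/1004685453) = 8*I*√440175119893494346571/334895151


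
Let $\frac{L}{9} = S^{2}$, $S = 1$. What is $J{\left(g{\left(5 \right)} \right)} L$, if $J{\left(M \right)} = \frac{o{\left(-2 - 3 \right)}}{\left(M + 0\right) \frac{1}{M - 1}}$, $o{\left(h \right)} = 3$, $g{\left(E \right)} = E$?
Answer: $\frac{108}{5} \approx 21.6$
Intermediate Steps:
$J{\left(M \right)} = \frac{3 \left(-1 + M\right)}{M}$ ($J{\left(M \right)} = \frac{3}{\left(M + 0\right) \frac{1}{M - 1}} = \frac{3}{M \frac{1}{-1 + M}} = 3 \frac{-1 + M}{M} = \frac{3 \left(-1 + M\right)}{M}$)
$L = 9$ ($L = 9 \cdot 1^{2} = 9 \cdot 1 = 9$)
$J{\left(g{\left(5 \right)} \right)} L = \left(3 - \frac{3}{5}\right) 9 = \frac{12}{5} \cdot 9 = \frac{108}{5}$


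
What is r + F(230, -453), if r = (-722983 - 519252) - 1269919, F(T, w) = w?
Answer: -2512607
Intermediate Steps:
r = -2512154 (r = -1242235 - 1269919 = -2512154)
r + F(230, -453) = -2512154 - 453 = -2512607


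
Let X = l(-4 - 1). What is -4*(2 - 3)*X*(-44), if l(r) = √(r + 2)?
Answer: -176*I*√3 ≈ -304.84*I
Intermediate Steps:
l(r) = √(2 + r)
X = I*√3 (X = √(2 + (-4 - 1)) = √(2 - 5) = √(-3) = I*√3 ≈ 1.732*I)
-4*(2 - 3)*X*(-44) = -4*(2 - 3)*I*√3*(-44) = -(-4)*I*√3*(-44) = (4*I*√3)*(-44) = -176*I*√3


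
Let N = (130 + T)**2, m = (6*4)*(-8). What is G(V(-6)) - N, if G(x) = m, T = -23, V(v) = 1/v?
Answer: -11641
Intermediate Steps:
m = -192 (m = 24*(-8) = -192)
G(x) = -192
N = 11449 (N = (130 - 23)**2 = 107**2 = 11449)
G(V(-6)) - N = -192 - 1*11449 = -192 - 11449 = -11641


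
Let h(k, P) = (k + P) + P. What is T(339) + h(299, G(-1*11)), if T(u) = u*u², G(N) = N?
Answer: 38958496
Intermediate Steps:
h(k, P) = k + 2*P (h(k, P) = (P + k) + P = k + 2*P)
T(u) = u³
T(339) + h(299, G(-1*11)) = 339³ + (299 + 2*(-1*11)) = 38958219 + (299 + 2*(-11)) = 38958219 + (299 - 22) = 38958219 + 277 = 38958496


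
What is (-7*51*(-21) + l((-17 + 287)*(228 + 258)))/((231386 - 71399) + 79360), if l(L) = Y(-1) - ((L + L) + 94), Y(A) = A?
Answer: -255038/239347 ≈ -1.0656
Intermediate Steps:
l(L) = -95 - 2*L (l(L) = -1 - ((L + L) + 94) = -1 - (2*L + 94) = -1 - (94 + 2*L) = -1 + (-94 - 2*L) = -95 - 2*L)
(-7*51*(-21) + l((-17 + 287)*(228 + 258)))/((231386 - 71399) + 79360) = (-7*51*(-21) + (-95 - 2*(-17 + 287)*(228 + 258)))/((231386 - 71399) + 79360) = (-357*(-21) + (-95 - 540*486))/(159987 + 79360) = (7497 + (-95 - 2*131220))/239347 = (7497 + (-95 - 262440))*(1/239347) = (7497 - 262535)*(1/239347) = -255038*1/239347 = -255038/239347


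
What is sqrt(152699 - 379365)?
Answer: I*sqrt(226666) ≈ 476.09*I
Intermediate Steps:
sqrt(152699 - 379365) = sqrt(-226666) = I*sqrt(226666)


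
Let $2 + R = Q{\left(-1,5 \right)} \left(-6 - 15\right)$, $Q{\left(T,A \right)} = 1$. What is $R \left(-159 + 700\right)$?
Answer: $-12443$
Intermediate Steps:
$R = -23$ ($R = -2 + 1 \left(-6 - 15\right) = -2 + 1 \left(-21\right) = -2 - 21 = -23$)
$R \left(-159 + 700\right) = - 23 \left(-159 + 700\right) = \left(-23\right) 541 = -12443$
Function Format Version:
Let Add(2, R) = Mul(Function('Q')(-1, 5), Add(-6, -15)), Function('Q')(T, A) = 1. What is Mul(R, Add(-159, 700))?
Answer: -12443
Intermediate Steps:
R = -23 (R = Add(-2, Mul(1, Add(-6, -15))) = Add(-2, Mul(1, -21)) = Add(-2, -21) = -23)
Mul(R, Add(-159, 700)) = Mul(-23, Add(-159, 700)) = Mul(-23, 541) = -12443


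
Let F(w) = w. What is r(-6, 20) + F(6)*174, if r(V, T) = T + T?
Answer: 1084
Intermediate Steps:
r(V, T) = 2*T
r(-6, 20) + F(6)*174 = 2*20 + 6*174 = 40 + 1044 = 1084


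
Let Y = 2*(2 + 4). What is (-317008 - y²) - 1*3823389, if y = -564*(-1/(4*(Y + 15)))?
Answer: -335374366/81 ≈ -4.1404e+6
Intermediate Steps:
Y = 12 (Y = 2*6 = 12)
y = 47/9 (y = -564*(-1/(4*(12 + 15))) = -564/(27*(-4)) = -564/(-108) = -564*(-1/108) = 47/9 ≈ 5.2222)
(-317008 - y²) - 1*3823389 = (-317008 - (47/9)²) - 1*3823389 = (-317008 - 1*2209/81) - 3823389 = (-317008 - 2209/81) - 3823389 = -25679857/81 - 3823389 = -335374366/81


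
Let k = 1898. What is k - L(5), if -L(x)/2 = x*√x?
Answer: 1898 + 10*√5 ≈ 1920.4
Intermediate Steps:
L(x) = -2*x^(3/2) (L(x) = -2*x*√x = -2*x^(3/2))
k - L(5) = 1898 - (-2)*5^(3/2) = 1898 - (-2)*5*√5 = 1898 - (-10)*√5 = 1898 + 10*√5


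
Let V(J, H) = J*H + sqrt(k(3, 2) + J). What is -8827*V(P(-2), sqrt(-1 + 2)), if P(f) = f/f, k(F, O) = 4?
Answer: -8827 - 8827*sqrt(5) ≈ -28565.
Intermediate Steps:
P(f) = 1
V(J, H) = sqrt(4 + J) + H*J (V(J, H) = J*H + sqrt(4 + J) = H*J + sqrt(4 + J) = sqrt(4 + J) + H*J)
-8827*V(P(-2), sqrt(-1 + 2)) = -8827*(sqrt(4 + 1) + sqrt(-1 + 2)*1) = -8827*(sqrt(5) + sqrt(1)*1) = -8827*(sqrt(5) + 1*1) = -8827*(sqrt(5) + 1) = -8827*(1 + sqrt(5)) = -8827 - 8827*sqrt(5)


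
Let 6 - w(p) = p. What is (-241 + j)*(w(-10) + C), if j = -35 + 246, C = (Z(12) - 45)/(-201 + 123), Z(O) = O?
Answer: -6405/13 ≈ -492.69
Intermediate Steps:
w(p) = 6 - p
C = 11/26 (C = (12 - 45)/(-201 + 123) = -33/(-78) = -33*(-1/78) = 11/26 ≈ 0.42308)
j = 211
(-241 + j)*(w(-10) + C) = (-241 + 211)*((6 - 1*(-10)) + 11/26) = -30*((6 + 10) + 11/26) = -30*(16 + 11/26) = -30*427/26 = -6405/13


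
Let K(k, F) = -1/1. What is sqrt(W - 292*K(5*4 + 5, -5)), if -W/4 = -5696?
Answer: 6*sqrt(641) ≈ 151.91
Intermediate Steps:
W = 22784 (W = -4*(-5696) = 22784)
K(k, F) = -1 (K(k, F) = -1*1 = -1)
sqrt(W - 292*K(5*4 + 5, -5)) = sqrt(22784 - 292*(-1)) = sqrt(22784 + 292) = sqrt(23076) = 6*sqrt(641)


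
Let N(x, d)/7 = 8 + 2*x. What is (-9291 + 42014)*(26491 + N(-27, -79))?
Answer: 856328187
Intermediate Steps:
N(x, d) = 56 + 14*x (N(x, d) = 7*(8 + 2*x) = 56 + 14*x)
(-9291 + 42014)*(26491 + N(-27, -79)) = (-9291 + 42014)*(26491 + (56 + 14*(-27))) = 32723*(26491 + (56 - 378)) = 32723*(26491 - 322) = 32723*26169 = 856328187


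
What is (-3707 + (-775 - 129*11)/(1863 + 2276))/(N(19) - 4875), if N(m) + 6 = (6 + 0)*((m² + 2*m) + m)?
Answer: 15345467/9821847 ≈ 1.5624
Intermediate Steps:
N(m) = -6 + 6*m² + 18*m (N(m) = -6 + (6 + 0)*((m² + 2*m) + m) = -6 + 6*(m² + 3*m) = -6 + (6*m² + 18*m) = -6 + 6*m² + 18*m)
(-3707 + (-775 - 129*11)/(1863 + 2276))/(N(19) - 4875) = (-3707 + (-775 - 129*11)/(1863 + 2276))/((-6 + 6*19² + 18*19) - 4875) = (-3707 + (-775 - 1419)/4139)/((-6 + 6*361 + 342) - 4875) = (-3707 - 2194*1/4139)/((-6 + 2166 + 342) - 4875) = (-3707 - 2194/4139)/(2502 - 4875) = -15345467/4139/(-2373) = -15345467/4139*(-1/2373) = 15345467/9821847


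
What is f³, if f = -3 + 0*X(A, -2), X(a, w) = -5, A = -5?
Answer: -27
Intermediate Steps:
f = -3 (f = -3 + 0*(-5) = -3 + 0 = -3)
f³ = (-3)³ = -27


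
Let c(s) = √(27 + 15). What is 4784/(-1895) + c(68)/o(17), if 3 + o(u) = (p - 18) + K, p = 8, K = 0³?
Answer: -4784/1895 - √42/13 ≈ -3.0231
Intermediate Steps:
K = 0
o(u) = -13 (o(u) = -3 + ((8 - 18) + 0) = -3 + (-10 + 0) = -3 - 10 = -13)
c(s) = √42
4784/(-1895) + c(68)/o(17) = 4784/(-1895) + √42/(-13) = 4784*(-1/1895) + √42*(-1/13) = -4784/1895 - √42/13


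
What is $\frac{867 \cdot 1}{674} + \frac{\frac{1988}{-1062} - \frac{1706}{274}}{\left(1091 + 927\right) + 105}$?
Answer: $\frac{133504043273}{104093827794} \approx 1.2825$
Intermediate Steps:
$\frac{867 \cdot 1}{674} + \frac{\frac{1988}{-1062} - \frac{1706}{274}}{\left(1091 + 927\right) + 105} = 867 \cdot \frac{1}{674} + \frac{1988 \left(- \frac{1}{1062}\right) - \frac{853}{137}}{2018 + 105} = \frac{867}{674} + \frac{- \frac{994}{531} - \frac{853}{137}}{2123} = \frac{867}{674} - \frac{589121}{154441881} = \frac{133504043273}{104093827794}$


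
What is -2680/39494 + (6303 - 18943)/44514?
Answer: -154625420/439508979 ≈ -0.35181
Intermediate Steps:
-2680/39494 + (6303 - 18943)/44514 = -2680*1/39494 - 12640*1/44514 = -1340/19747 - 6320/22257 = -154625420/439508979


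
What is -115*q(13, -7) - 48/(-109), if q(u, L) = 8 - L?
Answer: -187977/109 ≈ -1724.6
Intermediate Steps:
-115*q(13, -7) - 48/(-109) = -115*(8 - 1*(-7)) - 48/(-109) = -115*(8 + 7) - 48*(-1/109) = -115*15 + 48/109 = -1725 + 48/109 = -187977/109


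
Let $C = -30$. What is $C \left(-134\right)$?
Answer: $4020$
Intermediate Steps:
$C \left(-134\right) = \left(-30\right) \left(-134\right) = 4020$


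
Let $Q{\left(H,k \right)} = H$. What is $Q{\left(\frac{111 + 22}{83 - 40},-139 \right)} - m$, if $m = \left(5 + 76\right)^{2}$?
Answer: $- \frac{281990}{43} \approx -6557.9$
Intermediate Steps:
$m = 6561$ ($m = 81^{2} = 6561$)
$Q{\left(\frac{111 + 22}{83 - 40},-139 \right)} - m = \frac{111 + 22}{83 - 40} - 6561 = \frac{133}{43} - 6561 = - \frac{281990}{43}$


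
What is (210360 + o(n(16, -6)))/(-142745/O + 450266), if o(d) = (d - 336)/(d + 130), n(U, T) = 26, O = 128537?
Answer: 2109025455725/4514304451566 ≈ 0.46719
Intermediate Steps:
o(d) = (-336 + d)/(130 + d)
(210360 + o(n(16, -6)))/(-142745/O + 450266) = (210360 + (-336 + 26)/(130 + 26))/(-142745/128537 + 450266) = (210360 - 310/156)/(-142745*1/128537 + 450266) = (210360 + (1/156)*(-310))/(-142745/128537 + 450266) = (210360 - 155/78)/(57875698097/128537) = (16407925/78)*(128537/57875698097) = 2109025455725/4514304451566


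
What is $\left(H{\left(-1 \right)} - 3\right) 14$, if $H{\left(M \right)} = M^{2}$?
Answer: $-28$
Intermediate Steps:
$\left(H{\left(-1 \right)} - 3\right) 14 = \left(\left(-1\right)^{2} - 3\right) 14 = \left(1 - 3\right) 14 = \left(-2\right) 14 = -28$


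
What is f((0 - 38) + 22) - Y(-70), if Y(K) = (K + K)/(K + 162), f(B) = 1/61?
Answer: 2158/1403 ≈ 1.5381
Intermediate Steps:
f(B) = 1/61
Y(K) = 2*K/(162 + K) (Y(K) = (2*K)/(162 + K) = 2*K/(162 + K))
f((0 - 38) + 22) - Y(-70) = 1/61 - 2*(-70)/(162 - 70) = 1/61 - 2*(-70)/92 = 1/61 - 1*(-35/23) = 1/61 + 35/23 = 2158/1403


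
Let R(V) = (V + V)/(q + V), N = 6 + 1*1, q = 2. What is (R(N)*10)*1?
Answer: 140/9 ≈ 15.556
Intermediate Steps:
N = 7 (N = 6 + 1 = 7)
R(V) = 2*V/(2 + V) (R(V) = (V + V)/(2 + V) = (2*V)/(2 + V) = 2*V/(2 + V))
(R(N)*10)*1 = ((2*7/(2 + 7))*10)*1 = ((2*7/9)*10)*1 = ((2*7*(⅑))*10)*1 = ((14/9)*10)*1 = (140/9)*1 = 140/9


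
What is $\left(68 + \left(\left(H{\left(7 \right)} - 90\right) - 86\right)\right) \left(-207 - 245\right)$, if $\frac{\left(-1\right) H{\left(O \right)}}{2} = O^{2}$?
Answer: $93112$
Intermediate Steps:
$H{\left(O \right)} = - 2 O^{2}$
$\left(68 + \left(\left(H{\left(7 \right)} - 90\right) - 86\right)\right) \left(-207 - 245\right) = \left(68 - \left(176 + 98\right)\right) \left(-207 - 245\right) = \left(68 - 274\right) \left(-452\right) = \left(-206\right) \left(-452\right) = 93112$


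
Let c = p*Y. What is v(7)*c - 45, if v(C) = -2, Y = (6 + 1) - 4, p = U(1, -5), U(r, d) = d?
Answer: -15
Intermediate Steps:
p = -5
Y = 3 (Y = 7 - 4 = 3)
c = -15 (c = -5*3 = -15)
v(7)*c - 45 = -2*(-15) - 45 = 30 - 45 = -15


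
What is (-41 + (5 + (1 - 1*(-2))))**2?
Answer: 1089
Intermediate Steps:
(-41 + (5 + (1 - 1*(-2))))**2 = (-41 + (5 + (1 + 2)))**2 = (-41 + (5 + 3))**2 = (-41 + 8)**2 = (-33)**2 = 1089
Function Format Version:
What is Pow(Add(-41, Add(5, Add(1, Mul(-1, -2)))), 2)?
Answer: 1089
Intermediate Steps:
Pow(Add(-41, Add(5, Add(1, Mul(-1, -2)))), 2) = Pow(Add(-41, Add(5, Add(1, 2))), 2) = Pow(Add(-41, Add(5, 3)), 2) = Pow(Add(-41, 8), 2) = Pow(-33, 2) = 1089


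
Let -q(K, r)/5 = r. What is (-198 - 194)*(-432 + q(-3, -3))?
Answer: 163464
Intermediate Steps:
q(K, r) = -5*r
(-198 - 194)*(-432 + q(-3, -3)) = (-198 - 194)*(-432 - 5*(-3)) = -392*(-432 + 15) = -392*(-417) = 163464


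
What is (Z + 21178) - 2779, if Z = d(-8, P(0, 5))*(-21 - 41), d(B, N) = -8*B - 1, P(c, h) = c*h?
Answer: 14493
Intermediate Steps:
d(B, N) = -1 - 8*B
Z = -3906 (Z = (-1 - 8*(-8))*(-21 - 41) = (-1 + 64)*(-62) = 63*(-62) = -3906)
(Z + 21178) - 2779 = (-3906 + 21178) - 2779 = 17272 - 2779 = 14493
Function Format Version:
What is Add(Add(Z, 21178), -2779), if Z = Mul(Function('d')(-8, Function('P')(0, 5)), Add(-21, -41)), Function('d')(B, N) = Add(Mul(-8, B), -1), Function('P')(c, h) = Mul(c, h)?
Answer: 14493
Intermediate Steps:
Function('d')(B, N) = Add(-1, Mul(-8, B))
Z = -3906 (Z = Mul(Add(-1, Mul(-8, -8)), Add(-21, -41)) = Mul(Add(-1, 64), -62) = Mul(63, -62) = -3906)
Add(Add(Z, 21178), -2779) = Add(Add(-3906, 21178), -2779) = Add(17272, -2779) = 14493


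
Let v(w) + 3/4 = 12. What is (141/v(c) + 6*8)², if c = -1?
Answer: 824464/225 ≈ 3664.3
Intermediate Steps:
v(w) = 45/4 (v(w) = -¾ + 12 = 45/4)
(141/v(c) + 6*8)² = (141/(45/4) + 6*8)² = (141*(4/45) + 48)² = (188/15 + 48)² = (908/15)² = 824464/225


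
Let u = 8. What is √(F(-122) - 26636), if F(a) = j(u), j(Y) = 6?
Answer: I*√26630 ≈ 163.19*I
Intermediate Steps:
F(a) = 6
√(F(-122) - 26636) = √(6 - 26636) = √(-26630) = I*√26630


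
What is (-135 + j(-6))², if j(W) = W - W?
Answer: 18225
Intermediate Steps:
j(W) = 0
(-135 + j(-6))² = (-135 + 0)² = (-135)² = 18225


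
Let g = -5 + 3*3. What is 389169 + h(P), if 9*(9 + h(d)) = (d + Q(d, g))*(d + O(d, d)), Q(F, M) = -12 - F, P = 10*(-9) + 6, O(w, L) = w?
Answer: 389384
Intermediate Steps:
P = -84 (P = -90 + 6 = -84)
g = 4 (g = -5 + 9 = 4)
h(d) = -9 - 8*d/3 (h(d) = -9 + ((d + (-12 - d))*(d + d))/9 = -9 + (-24*d)/9 = -9 - 8*d/3)
389169 + h(P) = 389169 + (-9 - 8/3*(-84)) = 389169 + (-9 + 224) = 389169 + 215 = 389384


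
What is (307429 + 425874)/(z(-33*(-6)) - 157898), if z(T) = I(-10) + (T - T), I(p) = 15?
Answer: -733303/157883 ≈ -4.6446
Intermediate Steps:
z(T) = 15 (z(T) = 15 + (T - T) = 15 + 0 = 15)
(307429 + 425874)/(z(-33*(-6)) - 157898) = (307429 + 425874)/(15 - 157898) = 733303/(-157883) = 733303*(-1/157883) = -733303/157883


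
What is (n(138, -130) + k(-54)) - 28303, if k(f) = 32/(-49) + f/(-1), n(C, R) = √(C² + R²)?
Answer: -1384233/49 + 2*√8986 ≈ -28060.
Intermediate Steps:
k(f) = -32/49 - f (k(f) = 32*(-1/49) + f*(-1) = -32/49 - f)
(n(138, -130) + k(-54)) - 28303 = (√(138² + (-130)²) + (-32/49 - 1*(-54))) - 28303 = (√(19044 + 16900) + (-32/49 + 54)) - 28303 = (√35944 + 2614/49) - 28303 = (2*√8986 + 2614/49) - 28303 = (2614/49 + 2*√8986) - 28303 = -1384233/49 + 2*√8986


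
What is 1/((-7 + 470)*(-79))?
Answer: -1/36577 ≈ -2.7340e-5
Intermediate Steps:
1/((-7 + 470)*(-79)) = -1/79/463 = (1/463)*(-1/79) = -1/36577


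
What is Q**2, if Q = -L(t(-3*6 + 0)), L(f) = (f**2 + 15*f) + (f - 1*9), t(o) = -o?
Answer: 363609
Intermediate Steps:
L(f) = -9 + f**2 + 16*f (L(f) = (f**2 + 15*f) + (f - 9) = (f**2 + 15*f) + (-9 + f) = -9 + f**2 + 16*f)
Q = -603 (Q = -(-9 + (-(-3*6 + 0))**2 + 16*(-(-3*6 + 0))) = -(-9 + (-(-18 + 0))**2 + 16*(-(-18 + 0))) = -(-9 + (-1*(-18))**2 + 16*(-1*(-18))) = -(-9 + 18**2 + 16*18) = -(-9 + 324 + 288) = -1*603 = -603)
Q**2 = (-603)**2 = 363609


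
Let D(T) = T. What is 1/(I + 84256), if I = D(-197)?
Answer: 1/84059 ≈ 1.1896e-5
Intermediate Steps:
I = -197
1/(I + 84256) = 1/(-197 + 84256) = 1/84059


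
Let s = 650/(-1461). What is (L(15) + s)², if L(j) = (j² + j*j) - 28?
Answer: 379322955664/2134521 ≈ 1.7771e+5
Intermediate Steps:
L(j) = -28 + 2*j² (L(j) = (j² + j²) - 28 = 2*j² - 28 = -28 + 2*j²)
s = -650/1461 (s = 650*(-1/1461) = -650/1461 ≈ -0.44490)
(L(15) + s)² = ((-28 + 2*15²) - 650/1461)² = ((-28 + 2*225) - 650/1461)² = ((-28 + 450) - 650/1461)² = (422 - 650/1461)² = (615892/1461)² = 379322955664/2134521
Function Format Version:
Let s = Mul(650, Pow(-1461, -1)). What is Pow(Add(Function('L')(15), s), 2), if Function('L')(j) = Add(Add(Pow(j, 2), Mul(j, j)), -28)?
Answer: Rational(379322955664, 2134521) ≈ 1.7771e+5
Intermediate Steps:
Function('L')(j) = Add(-28, Mul(2, Pow(j, 2))) (Function('L')(j) = Add(Add(Pow(j, 2), Pow(j, 2)), -28) = Add(Mul(2, Pow(j, 2)), -28) = Add(-28, Mul(2, Pow(j, 2))))
s = Rational(-650, 1461) (s = Mul(650, Rational(-1, 1461)) = Rational(-650, 1461) ≈ -0.44490)
Pow(Add(Function('L')(15), s), 2) = Pow(Add(Add(-28, Mul(2, Pow(15, 2))), Rational(-650, 1461)), 2) = Pow(Add(Add(-28, Mul(2, 225)), Rational(-650, 1461)), 2) = Pow(Add(Add(-28, 450), Rational(-650, 1461)), 2) = Pow(Add(422, Rational(-650, 1461)), 2) = Pow(Rational(615892, 1461), 2) = Rational(379322955664, 2134521)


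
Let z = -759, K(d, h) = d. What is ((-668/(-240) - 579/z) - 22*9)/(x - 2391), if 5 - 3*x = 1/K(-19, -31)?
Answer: 56084371/689126460 ≈ 0.081385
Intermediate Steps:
x = 32/19 (x = 5/3 - ⅓/(-19) = 5/3 - ⅓*(-1/19) = 5/3 + 1/57 = 32/19 ≈ 1.6842)
((-668/(-240) - 579/z) - 22*9)/(x - 2391) = ((-668/(-240) - 579/(-759)) - 22*9)/(32/19 - 2391) = ((-668*(-1/240) - 579*(-1/759)) - 198)/(-45397/19) = ((167/60 + 193/253) - 198)*(-19/45397) = (53831/15180 - 198)*(-19/45397) = -2951809/15180*(-19/45397) = 56084371/689126460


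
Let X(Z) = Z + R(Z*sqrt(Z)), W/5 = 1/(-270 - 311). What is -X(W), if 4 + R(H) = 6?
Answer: -1157/581 ≈ -1.9914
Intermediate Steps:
R(H) = 2 (R(H) = -4 + 6 = 2)
W = -5/581 (W = 5/(-270 - 311) = 5/(-581) = 5*(-1/581) = -5/581 ≈ -0.0086059)
X(Z) = 2 + Z (X(Z) = Z + 2 = 2 + Z)
-X(W) = -(2 - 5/581) = -1*1157/581 = -1157/581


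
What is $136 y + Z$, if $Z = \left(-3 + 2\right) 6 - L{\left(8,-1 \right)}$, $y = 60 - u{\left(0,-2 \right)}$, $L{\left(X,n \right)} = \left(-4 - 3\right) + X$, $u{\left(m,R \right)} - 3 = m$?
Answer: $7745$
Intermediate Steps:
$u{\left(m,R \right)} = 3 + m$
$L{\left(X,n \right)} = -7 + X$
$y = 57$ ($y = 60 - \left(3 + 0\right) = 60 - 3 = 57$)
$Z = -7$ ($Z = \left(-3 + 2\right) 6 - \left(-7 + 8\right) = \left(-1\right) 6 - 1 = -6 - 1 = -7$)
$136 y + Z = 136 \cdot 57 - 7 = 7752 - 7 = 7745$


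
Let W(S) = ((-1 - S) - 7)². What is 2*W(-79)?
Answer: 10082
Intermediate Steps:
W(S) = (-8 - S)²
2*W(-79) = 2*(8 - 79)² = 2*(-71)² = 2*5041 = 10082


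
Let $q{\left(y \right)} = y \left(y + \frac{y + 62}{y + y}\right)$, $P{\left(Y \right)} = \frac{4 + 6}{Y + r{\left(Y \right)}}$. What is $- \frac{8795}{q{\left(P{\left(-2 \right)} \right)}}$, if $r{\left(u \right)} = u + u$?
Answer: $- \frac{158310}{593} \approx -266.96$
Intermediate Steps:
$r{\left(u \right)} = 2 u$
$P{\left(Y \right)} = \frac{10}{3 Y}$ ($P{\left(Y \right)} = \frac{4 + 6}{Y + 2 Y} = \frac{10}{3 Y}$)
$q{\left(y \right)} = y \left(y + \frac{62 + y}{2 y}\right)$
$- \frac{8795}{q{\left(P{\left(-2 \right)} \right)}} = - \frac{8795}{31 + \left(\frac{10}{3 \left(-2\right)}\right)^{2} + \frac{\frac{10}{3} \frac{1}{-2}}{2}} = - \frac{8795}{31 + \left(\frac{10}{3} \left(- \frac{1}{2}\right)\right)^{2} + \frac{\frac{10}{3} \left(- \frac{1}{2}\right)}{2}} = - \frac{8795}{31 + \left(- \frac{5}{3}\right)^{2} + \frac{1}{2} \left(- \frac{5}{3}\right)} = - \frac{8795}{31 + \frac{25}{9} - \frac{5}{6}} = - \frac{8795}{\frac{593}{18}} = \left(-8795\right) \frac{18}{593} = - \frac{158310}{593}$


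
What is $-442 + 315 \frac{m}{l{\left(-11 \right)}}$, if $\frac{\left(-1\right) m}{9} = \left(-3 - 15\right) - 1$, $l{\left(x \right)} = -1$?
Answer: $-54307$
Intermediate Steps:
$m = 171$ ($m = - 9 \left(\left(-3 - 15\right) - 1\right) = - 9 \left(-18 - 1\right) = \left(-9\right) \left(-19\right) = 171$)
$-442 + 315 \frac{m}{l{\left(-11 \right)}} = -442 + 315 \frac{171}{-1} = -442 + 315 \cdot 171 \left(-1\right) = -442 + 315 \left(-171\right) = -442 - 53865 = -54307$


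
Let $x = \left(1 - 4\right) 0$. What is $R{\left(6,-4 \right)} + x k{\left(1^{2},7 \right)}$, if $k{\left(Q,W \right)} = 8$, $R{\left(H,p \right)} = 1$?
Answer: $1$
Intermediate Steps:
$x = 0$ ($x = \left(-3\right) 0 = 0$)
$R{\left(6,-4 \right)} + x k{\left(1^{2},7 \right)} = 1 + 0 \cdot 8 = 1 + 0 = 1$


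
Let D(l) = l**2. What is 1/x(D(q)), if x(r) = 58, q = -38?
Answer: 1/58 ≈ 0.017241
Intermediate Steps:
1/x(D(q)) = 1/58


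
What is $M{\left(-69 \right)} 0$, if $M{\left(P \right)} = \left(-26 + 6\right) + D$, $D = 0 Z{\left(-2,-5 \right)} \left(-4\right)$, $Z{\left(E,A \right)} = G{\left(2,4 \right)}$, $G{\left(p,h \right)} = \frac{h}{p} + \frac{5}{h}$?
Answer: $0$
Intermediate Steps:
$G{\left(p,h \right)} = \frac{5}{h} + \frac{h}{p}$
$Z{\left(E,A \right)} = \frac{13}{4}$ ($Z{\left(E,A \right)} = \frac{5}{4} + \frac{4}{2} = 5 \cdot \frac{1}{4} + 4 \cdot \frac{1}{2} = \frac{5}{4} + 2 = \frac{13}{4}$)
$D = 0$ ($D = 0 \cdot \frac{13}{4} \left(-4\right) = 0 \left(-4\right) = 0$)
$M{\left(P \right)} = -20$ ($M{\left(P \right)} = \left(-26 + 6\right) + 0 = -20 + 0 = -20$)
$M{\left(-69 \right)} 0 = \left(-20\right) 0 = 0$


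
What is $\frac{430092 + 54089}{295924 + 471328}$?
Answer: $\frac{484181}{767252} \approx 0.63106$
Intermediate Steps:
$\frac{430092 + 54089}{295924 + 471328} = \frac{484181}{767252}$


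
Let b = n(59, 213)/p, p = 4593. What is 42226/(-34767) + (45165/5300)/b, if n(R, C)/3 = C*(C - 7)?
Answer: -494382982513/539012270520 ≈ -0.91720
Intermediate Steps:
n(R, C) = 3*C*(-7 + C) (n(R, C) = 3*(C*(C - 7)) = 3*(C*(-7 + C)) = 3*C*(-7 + C))
b = 43878/1531 (b = (3*213*(-7 + 213))/4593 = (3*213*206)*(1/4593) = 131634*(1/4593) = 43878/1531 ≈ 28.660)
42226/(-34767) + (45165/5300)/b = 42226/(-34767) + (45165/5300)/(43878/1531) = 42226*(-1/34767) + (45165*(1/5300))*(1531/43878) = -42226/34767 + (9033/1060)*(1531/43878) = -42226/34767 + 4609841/15503560 = -494382982513/539012270520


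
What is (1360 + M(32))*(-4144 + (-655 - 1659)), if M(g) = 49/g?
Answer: -140684301/16 ≈ -8.7928e+6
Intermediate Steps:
(1360 + M(32))*(-4144 + (-655 - 1659)) = (1360 + 49/32)*(-4144 + (-655 - 1659)) = (1360 + 49*(1/32))*(-4144 - 2314) = (1360 + 49/32)*(-6458) = (43569/32)*(-6458) = -140684301/16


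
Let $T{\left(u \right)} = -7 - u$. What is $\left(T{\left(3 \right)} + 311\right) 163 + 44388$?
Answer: $93451$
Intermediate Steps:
$\left(T{\left(3 \right)} + 311\right) 163 + 44388 = \left(\left(-7 - 3\right) + 311\right) 163 + 44388 = \left(-10 + 311\right) 163 + 44388 = 301 \cdot 163 + 44388 = 49063 + 44388 = 93451$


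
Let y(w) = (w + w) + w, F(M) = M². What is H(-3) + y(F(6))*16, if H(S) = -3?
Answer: 1725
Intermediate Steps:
y(w) = 3*w (y(w) = 2*w + w = 3*w)
H(-3) + y(F(6))*16 = -3 + (3*6²)*16 = -3 + (3*36)*16 = -3 + 108*16 = -3 + 1728 = 1725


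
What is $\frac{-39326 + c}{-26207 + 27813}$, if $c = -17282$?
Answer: $- \frac{28304}{803} \approx -35.248$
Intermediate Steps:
$\frac{-39326 + c}{-26207 + 27813} = \frac{-39326 - 17282}{-26207 + 27813} = - \frac{56608}{1606} = \left(-56608\right) \frac{1}{1606} = - \frac{28304}{803}$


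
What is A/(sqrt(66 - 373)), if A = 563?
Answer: -563*I*sqrt(307)/307 ≈ -32.132*I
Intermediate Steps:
A/(sqrt(66 - 373)) = 563/(sqrt(66 - 373)) = 563/(sqrt(-307)) = 563/((I*sqrt(307))) = 563*(-I*sqrt(307)/307) = -563*I*sqrt(307)/307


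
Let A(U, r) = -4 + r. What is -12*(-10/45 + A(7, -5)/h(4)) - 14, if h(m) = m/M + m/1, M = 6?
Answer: 248/21 ≈ 11.810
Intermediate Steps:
h(m) = 7*m/6 (h(m) = m/6 + m/1 = m*(1/6) + m*1 = m/6 + m = 7*m/6)
-12*(-10/45 + A(7, -5)/h(4)) - 14 = -12*(-10/45 + (-4 - 5)/(((7/6)*4))) - 14 = -12*(-10*1/45 - 9/14/3) - 14 = -12*(-2/9 - 9*3/14) - 14 = -12*(-2/9 - 27/14) - 14 = -12*(-271/126) - 14 = 542/21 - 14 = 248/21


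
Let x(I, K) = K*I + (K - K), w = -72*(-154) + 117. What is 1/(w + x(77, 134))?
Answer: 1/21523 ≈ 4.6462e-5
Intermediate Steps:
w = 11205 (w = 11088 + 117 = 11205)
x(I, K) = I*K (x(I, K) = I*K + 0 = I*K)
1/(w + x(77, 134)) = 1/(11205 + 77*134) = 1/(11205 + 10318) = 1/21523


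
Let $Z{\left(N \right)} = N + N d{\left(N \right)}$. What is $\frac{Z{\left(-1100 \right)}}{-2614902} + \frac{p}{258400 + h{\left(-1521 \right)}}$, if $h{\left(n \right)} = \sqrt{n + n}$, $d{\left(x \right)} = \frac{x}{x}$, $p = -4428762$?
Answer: $- \frac{748081574481857300}{43649619709912971} + \frac{86360859 i \sqrt{2}}{33385281521} \approx -17.138 + 0.0036583 i$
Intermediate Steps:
$d{\left(x \right)} = 1$
$Z{\left(N \right)} = 2 N$ ($Z{\left(N \right)} = N + N 1 = N + N = 2 N$)
$h{\left(n \right)} = \sqrt{2} \sqrt{n}$ ($h{\left(n \right)} = \sqrt{2 n} = \sqrt{2} \sqrt{n}$)
$\frac{Z{\left(-1100 \right)}}{-2614902} + \frac{p}{258400 + h{\left(-1521 \right)}} = \frac{2 \left(-1100\right)}{-2614902} - \frac{4428762}{258400 + \sqrt{2} \sqrt{-1521}} = \left(-2200\right) \left(- \frac{1}{2614902}\right) - \frac{4428762}{258400 + \sqrt{2} \cdot 39 i} = \frac{1100}{1307451} - \frac{4428762}{258400 + 39 i \sqrt{2}}$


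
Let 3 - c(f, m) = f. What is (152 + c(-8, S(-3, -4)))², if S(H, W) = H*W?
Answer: 26569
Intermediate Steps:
c(f, m) = 3 - f
(152 + c(-8, S(-3, -4)))² = (152 + (3 - 1*(-8)))² = (152 + (3 + 8))² = (152 + 11)² = 163² = 26569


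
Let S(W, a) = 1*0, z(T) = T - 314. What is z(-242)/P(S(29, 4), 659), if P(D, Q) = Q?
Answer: -556/659 ≈ -0.84370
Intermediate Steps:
z(T) = -314 + T
S(W, a) = 0
z(-242)/P(S(29, 4), 659) = (-314 - 242)/659 = -556*1/659 = -556/659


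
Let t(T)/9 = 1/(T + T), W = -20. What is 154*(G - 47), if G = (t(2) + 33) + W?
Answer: -9779/2 ≈ -4889.5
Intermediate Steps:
t(T) = 9/(2*T) (t(T) = 9/(T + T) = 9/((2*T)) = 9*(1/(2*T)) = 9/(2*T))
G = 61/4 (G = ((9/2)/2 + 33) - 20 = ((9/2)*(½) + 33) - 20 = (9/4 + 33) - 20 = 141/4 - 20 = 61/4 ≈ 15.250)
154*(G - 47) = 154*(61/4 - 47) = 154*(-127/4) = -9779/2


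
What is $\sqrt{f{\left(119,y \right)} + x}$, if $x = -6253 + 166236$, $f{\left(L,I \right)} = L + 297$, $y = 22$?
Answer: $\sqrt{160399} \approx 400.5$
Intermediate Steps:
$f{\left(L,I \right)} = 297 + L$
$x = 159983$
$\sqrt{f{\left(119,y \right)} + x} = \sqrt{\left(297 + 119\right) + 159983} = \sqrt{416 + 159983} = \sqrt{160399}$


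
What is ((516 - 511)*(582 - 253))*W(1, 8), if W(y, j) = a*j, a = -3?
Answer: -39480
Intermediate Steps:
W(y, j) = -3*j
((516 - 511)*(582 - 253))*W(1, 8) = ((516 - 511)*(582 - 253))*(-3*8) = (5*329)*(-24) = 1645*(-24) = -39480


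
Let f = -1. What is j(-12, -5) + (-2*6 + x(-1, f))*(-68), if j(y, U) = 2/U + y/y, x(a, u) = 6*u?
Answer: 6123/5 ≈ 1224.6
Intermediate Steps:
j(y, U) = 1 + 2/U (j(y, U) = 2/U + 1 = 1 + 2/U)
j(-12, -5) + (-2*6 + x(-1, f))*(-68) = (2 - 5)/(-5) + (-2*6 + 6*(-1))*(-68) = -⅕*(-3) + (-12 - 6)*(-68) = ⅗ - 18*(-68) = ⅗ + 1224 = 6123/5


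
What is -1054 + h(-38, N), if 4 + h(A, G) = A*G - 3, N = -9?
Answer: -719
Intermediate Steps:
h(A, G) = -7 + A*G (h(A, G) = -4 + (A*G - 3) = -4 + (-3 + A*G) = -7 + A*G)
-1054 + h(-38, N) = -1054 + (-7 - 38*(-9)) = -1054 + (-7 + 342) = -1054 + 335 = -719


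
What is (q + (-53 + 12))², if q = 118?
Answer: 5929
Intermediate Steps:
(q + (-53 + 12))² = (118 + (-53 + 12))² = (118 - 41)² = 77² = 5929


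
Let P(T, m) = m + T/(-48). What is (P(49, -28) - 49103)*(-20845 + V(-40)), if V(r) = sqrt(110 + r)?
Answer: 49159534765/48 - 2358337*sqrt(70)/48 ≈ 1.0237e+9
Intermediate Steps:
P(T, m) = m - T/48 (P(T, m) = m + T*(-1/48) = m - T/48)
(P(49, -28) - 49103)*(-20845 + V(-40)) = ((-28 - 1/48*49) - 49103)*(-20845 + sqrt(110 - 40)) = ((-28 - 49/48) - 49103)*(-20845 + sqrt(70)) = (-1393/48 - 49103)*(-20845 + sqrt(70)) = -2358337*(-20845 + sqrt(70))/48 = 49159534765/48 - 2358337*sqrt(70)/48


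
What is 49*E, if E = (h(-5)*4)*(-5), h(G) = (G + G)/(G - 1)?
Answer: -4900/3 ≈ -1633.3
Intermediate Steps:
h(G) = 2*G/(-1 + G) (h(G) = (2*G)/(-1 + G) = 2*G/(-1 + G))
E = -100/3 (E = ((2*(-5)/(-1 - 5))*4)*(-5) = ((2*(-5)/(-6))*4)*(-5) = ((2*(-5)*(-1/6))*4)*(-5) = ((5/3)*4)*(-5) = (20/3)*(-5) = -100/3 ≈ -33.333)
49*E = 49*(-100/3) = -4900/3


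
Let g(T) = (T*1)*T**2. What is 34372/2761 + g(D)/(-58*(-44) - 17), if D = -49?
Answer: -237695869/6999135 ≈ -33.961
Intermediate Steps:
g(T) = T**3 (g(T) = T*T**2 = T**3)
34372/2761 + g(D)/(-58*(-44) - 17) = 34372/2761 + (-49)**3/(-58*(-44) - 17) = 34372*(1/2761) - 117649/(2552 - 17) = 34372/2761 - 117649/2535 = -237695869/6999135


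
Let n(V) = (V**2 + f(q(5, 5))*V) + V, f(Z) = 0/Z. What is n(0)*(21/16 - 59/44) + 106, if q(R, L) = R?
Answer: 106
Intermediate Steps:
f(Z) = 0
n(V) = V + V**2 (n(V) = (V**2 + 0*V) + V = (V**2 + 0) + V = V**2 + V = V + V**2)
n(0)*(21/16 - 59/44) + 106 = (0*(1 + 0))*(21/16 - 59/44) + 106 = (0*1)*(21*(1/16) - 59*1/44) + 106 = 0*(21/16 - 59/44) + 106 = 0*(-5/176) + 106 = 0 + 106 = 106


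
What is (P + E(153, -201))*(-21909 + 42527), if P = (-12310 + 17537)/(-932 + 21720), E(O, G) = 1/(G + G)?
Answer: 10723761997/2089194 ≈ 5133.0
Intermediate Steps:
E(O, G) = 1/(2*G)
P = 5227/20788 ≈ 0.25144
(P + E(153, -201))*(-21909 + 42527) = (5227/20788 + (1/2)/(-201))*(-21909 + 42527) = (5227/20788 + (1/2)*(-1/201))*20618 = (5227/20788 - 1/402)*20618 = (1040233/4178388)*20618 = 10723761997/2089194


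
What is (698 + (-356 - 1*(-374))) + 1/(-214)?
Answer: 153223/214 ≈ 716.00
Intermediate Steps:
(698 + (-356 - 1*(-374))) + 1/(-214) = (698 + (-356 + 374)) - 1/214 = (698 + 18) - 1/214 = 716 - 1/214 = 153223/214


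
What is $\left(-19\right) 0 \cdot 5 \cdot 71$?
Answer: $0$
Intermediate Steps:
$\left(-19\right) 0 \cdot 5 \cdot 71 = 0 \cdot 5 \cdot 71 = 0 \cdot 71 = 0$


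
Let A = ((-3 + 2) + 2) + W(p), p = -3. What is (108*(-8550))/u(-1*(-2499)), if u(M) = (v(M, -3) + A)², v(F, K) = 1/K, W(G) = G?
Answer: -8310600/49 ≈ -1.6960e+5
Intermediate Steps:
A = -2 (A = ((-3 + 2) + 2) - 3 = (-1 + 2) - 3 = 1 - 3 = -2)
u(M) = 49/9 (u(M) = (1/(-3) - 2)² = (-⅓ - 2)² = (-7/3)² = 49/9)
(108*(-8550))/u(-1*(-2499)) = (108*(-8550))/(49/9) = -923400*9/49 = -8310600/49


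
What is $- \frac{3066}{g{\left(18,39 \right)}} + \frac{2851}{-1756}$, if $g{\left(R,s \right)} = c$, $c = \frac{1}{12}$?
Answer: $- \frac{64609603}{1756} \approx -36794.0$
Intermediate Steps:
$c = \frac{1}{12} \approx 0.083333$
$g{\left(R,s \right)} = \frac{1}{12}$
$- \frac{3066}{g{\left(18,39 \right)}} + \frac{2851}{-1756} = - 3066 \frac{1}{\frac{1}{12}} + \frac{2851}{-1756} = \left(-3066\right) 12 + 2851 \left(- \frac{1}{1756}\right) = -36792 - \frac{2851}{1756} = - \frac{64609603}{1756}$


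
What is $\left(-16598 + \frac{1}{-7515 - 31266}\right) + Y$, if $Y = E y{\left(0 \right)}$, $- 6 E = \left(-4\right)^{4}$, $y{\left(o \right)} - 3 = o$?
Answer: $- \frac{648651007}{38781} \approx -16726.0$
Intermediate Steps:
$y{\left(o \right)} = 3 + o$
$E = - \frac{128}{3}$ ($E = - \frac{\left(-4\right)^{4}}{6} = \left(- \frac{1}{6}\right) 256 = - \frac{128}{3} \approx -42.667$)
$Y = -128$ ($Y = - \frac{128 \left(3 + 0\right)}{3} = \left(- \frac{128}{3}\right) 3 = -128$)
$\left(-16598 + \frac{1}{-7515 - 31266}\right) + Y = \left(-16598 + \frac{1}{-7515 - 31266}\right) - 128 = \left(-16598 + \frac{1}{-38781}\right) - 128 = \left(-16598 - \frac{1}{38781}\right) - 128 = - \frac{643687039}{38781} - 128 = - \frac{648651007}{38781}$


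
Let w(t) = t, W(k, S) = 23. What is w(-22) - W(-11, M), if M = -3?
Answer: -45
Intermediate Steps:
w(-22) - W(-11, M) = -22 - 1*23 = -22 - 23 = -45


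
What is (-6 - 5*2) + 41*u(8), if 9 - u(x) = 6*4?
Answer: -631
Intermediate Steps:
u(x) = -15 (u(x) = 9 - 6*4 = 9 - 1*24 = 9 - 24 = -15)
(-6 - 5*2) + 41*u(8) = (-6 - 5*2) + 41*(-15) = (-6 - 10) - 615 = -16 - 615 = -631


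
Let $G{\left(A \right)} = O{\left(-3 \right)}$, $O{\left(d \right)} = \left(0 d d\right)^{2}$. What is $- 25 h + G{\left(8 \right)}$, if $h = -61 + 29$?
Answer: $800$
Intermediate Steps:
$O{\left(d \right)} = 0$ ($O{\left(d \right)} = \left(0 d\right)^{2} = 0^{2} = 0$)
$G{\left(A \right)} = 0$
$h = -32$
$- 25 h + G{\left(8 \right)} = \left(-25\right) \left(-32\right) + 0 = 800 + 0 = 800$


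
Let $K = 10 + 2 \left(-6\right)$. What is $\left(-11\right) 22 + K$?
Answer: $-244$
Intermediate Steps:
$K = -2$ ($K = 10 - 12 = -2$)
$\left(-11\right) 22 + K = \left(-11\right) 22 - 2 = -242 - 2 = -244$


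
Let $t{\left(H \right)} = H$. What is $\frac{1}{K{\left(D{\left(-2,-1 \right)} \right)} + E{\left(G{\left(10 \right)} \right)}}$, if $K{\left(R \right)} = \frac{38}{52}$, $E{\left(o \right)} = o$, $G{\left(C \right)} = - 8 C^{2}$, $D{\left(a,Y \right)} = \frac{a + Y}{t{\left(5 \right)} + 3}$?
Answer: $- \frac{26}{20781} \approx -0.0012511$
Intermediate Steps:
$D{\left(a,Y \right)} = \frac{Y}{8} + \frac{a}{8}$ ($D{\left(a,Y \right)} = \frac{a + Y}{5 + 3} = \frac{Y + a}{8} = \left(Y + a\right) \frac{1}{8} = \frac{Y}{8} + \frac{a}{8}$)
$K{\left(R \right)} = \frac{19}{26}$ ($K{\left(R \right)} = 38 \cdot \frac{1}{52} = \frac{19}{26}$)
$\frac{1}{K{\left(D{\left(-2,-1 \right)} \right)} + E{\left(G{\left(10 \right)} \right)}} = \frac{1}{\frac{19}{26} - 8 \cdot 10^{2}} = \frac{1}{\frac{19}{26} - 800} = \frac{1}{- \frac{20781}{26}} = - \frac{26}{20781}$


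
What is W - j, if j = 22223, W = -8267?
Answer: -30490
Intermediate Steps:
W - j = -8267 - 1*22223 = -8267 - 22223 = -30490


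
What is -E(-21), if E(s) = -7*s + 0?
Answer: -147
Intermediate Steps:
E(s) = -7*s
-E(-21) = -(-7)*(-21) = -1*147 = -147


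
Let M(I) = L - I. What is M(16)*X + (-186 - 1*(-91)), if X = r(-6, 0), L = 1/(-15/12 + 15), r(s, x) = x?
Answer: -95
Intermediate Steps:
L = 4/55 (L = 1/(-15*1/12 + 15) = 1/(-5/4 + 15) = 1/(55/4) = 4/55 ≈ 0.072727)
X = 0
M(I) = 4/55 - I
M(16)*X + (-186 - 1*(-91)) = (4/55 - 1*16)*0 + (-186 - 1*(-91)) = (4/55 - 16)*0 + (-186 + 91) = -876/55*0 - 95 = 0 - 95 = -95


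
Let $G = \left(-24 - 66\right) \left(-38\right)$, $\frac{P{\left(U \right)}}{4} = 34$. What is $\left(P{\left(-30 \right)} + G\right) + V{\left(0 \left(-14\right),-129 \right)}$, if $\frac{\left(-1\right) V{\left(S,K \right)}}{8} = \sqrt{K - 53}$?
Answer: $3556 - 8 i \sqrt{182} \approx 3556.0 - 107.93 i$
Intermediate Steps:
$P{\left(U \right)} = 136$ ($P{\left(U \right)} = 4 \cdot 34 = 136$)
$V{\left(S,K \right)} = - 8 \sqrt{-53 + K}$ ($V{\left(S,K \right)} = - 8 \sqrt{K - 53} = - 8 \sqrt{-53 + K}$)
$G = 3420$ ($G = \left(-90\right) \left(-38\right) = 3420$)
$\left(P{\left(-30 \right)} + G\right) + V{\left(0 \left(-14\right),-129 \right)} = \left(136 + 3420\right) - 8 \sqrt{-53 - 129} = 3556 - 8 \sqrt{-182} = 3556 - 8 i \sqrt{182}$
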